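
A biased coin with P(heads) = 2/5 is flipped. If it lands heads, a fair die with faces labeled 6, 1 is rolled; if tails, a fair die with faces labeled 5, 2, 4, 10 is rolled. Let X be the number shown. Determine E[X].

E[X | heads] = (6+1)/2 = 7/2.
E[X | tails] = (5+2+4+10)/4 = 21/4.
E[X] = (2/5)·(7/2) + (3/5)·(21/4) = 91/20.

91/20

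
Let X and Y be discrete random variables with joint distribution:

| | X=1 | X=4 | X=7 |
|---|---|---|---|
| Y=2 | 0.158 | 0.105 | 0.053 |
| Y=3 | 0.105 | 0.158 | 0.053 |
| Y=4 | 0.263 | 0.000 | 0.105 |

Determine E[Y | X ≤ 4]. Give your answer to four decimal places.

3.0000

P(X ≤ 4) = 0.789.
Summing Y·P(X=x,Y=y) over the conditioning event gives 2.367.
E[Y | X ≤ 4] = (2.367) / (0.789) = 3.0000.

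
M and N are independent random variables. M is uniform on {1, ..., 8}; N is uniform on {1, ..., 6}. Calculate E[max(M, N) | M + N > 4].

17/3

P(M + N > 4) = 7/8.
Summing max(M,N)·P(x,y) over outcomes with M + N > 4 gives 119/24.
E[max(M, N) | M + N > 4] = (119/24) / (7/8) = 17/3.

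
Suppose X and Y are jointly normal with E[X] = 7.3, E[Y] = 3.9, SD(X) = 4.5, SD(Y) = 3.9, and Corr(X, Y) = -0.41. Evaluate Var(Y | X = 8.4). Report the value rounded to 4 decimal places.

The conditional variance in a bivariate normal is σ_Y²(1 − ρ²), independent of x.
Var(Y | X=8.4) = (3.9)²·(1 − (-0.41)²) = 15.21·0.8319 = 12.6532.

12.6532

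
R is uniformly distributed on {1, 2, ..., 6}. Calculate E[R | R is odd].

3

Given R is odd, R is equally likely to be any of {1, 3, 5}.
E[R | R is odd] = (1 + 3 + 5) / 3 = 3.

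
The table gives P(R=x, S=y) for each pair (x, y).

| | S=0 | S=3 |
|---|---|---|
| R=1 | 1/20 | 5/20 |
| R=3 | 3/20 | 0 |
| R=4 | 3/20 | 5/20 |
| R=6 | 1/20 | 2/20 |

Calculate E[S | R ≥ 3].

P(R ≥ 3) = 7/10.
Σ S·P over the event = 0·(3/20) + 0·(3/20) + 3·(5/20) + 0·(1/20) + 3·(2/20) = 21/20.
E[S | R ≥ 3] = (21/20) / (7/10) = 3/2.

3/2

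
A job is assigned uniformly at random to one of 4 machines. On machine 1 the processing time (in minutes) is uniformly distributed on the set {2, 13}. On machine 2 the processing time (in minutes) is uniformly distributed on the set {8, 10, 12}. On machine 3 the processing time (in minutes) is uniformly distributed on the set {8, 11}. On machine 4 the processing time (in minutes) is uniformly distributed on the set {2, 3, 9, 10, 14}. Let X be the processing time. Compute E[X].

173/20

E[X | machine 1] = (2+13)/2 = 15/2.
E[X | machine 2] = (8+10+12)/3 = 10.
E[X | machine 3] = (8+11)/2 = 19/2.
E[X | machine 4] = (2+3+9+10+14)/5 = 38/5.
E[X] = (1/4)·(15/2) + (1/4)·(10) + (1/4)·(19/2) + (1/4)·(38/5) = 173/20.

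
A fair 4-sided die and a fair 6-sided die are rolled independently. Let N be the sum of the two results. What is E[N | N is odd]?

P(N is odd) = 1/2.
Σ over the event: 3·1/12 + 5·1/6 + 7·1/6 + 9·1/12 = 3.
E[N | N is odd] = (3) / (1/2) = 6.

6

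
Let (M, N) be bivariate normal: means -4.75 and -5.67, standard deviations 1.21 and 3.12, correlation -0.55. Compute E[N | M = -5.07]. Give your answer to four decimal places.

For a bivariate normal, E[N | M=x] = μ_N + ρ·(σ_N/σ_M)·(x − μ_M).
E[N | M=-5.07] = -5.67 + (-0.55)·(3.12/1.21)·(-5.07 − (-4.75)) = -5.67 + (-1.4182)·(-0.32) = -5.2162.

-5.2162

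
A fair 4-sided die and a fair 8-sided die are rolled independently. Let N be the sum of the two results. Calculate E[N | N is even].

P(N is even) = 1/2.
Σ over the event: 2·1/32 + 4·3/32 + 6·1/8 + 8·1/8 + 10·3/32 + 12·1/32 = 7/2.
E[N | N is even] = (7/2) / (1/2) = 7.

7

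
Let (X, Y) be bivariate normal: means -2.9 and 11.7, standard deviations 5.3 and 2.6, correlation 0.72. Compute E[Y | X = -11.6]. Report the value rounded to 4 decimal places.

For a bivariate normal, E[Y | X=x] = μ_Y + ρ·(σ_Y/σ_X)·(x − μ_X).
E[Y | X=-11.6] = 11.7 + (0.72)·(2.6/5.3)·(-11.6 − (-2.9)) = 11.7 + (0.35321)·(-8.7) = 8.6271.

8.6271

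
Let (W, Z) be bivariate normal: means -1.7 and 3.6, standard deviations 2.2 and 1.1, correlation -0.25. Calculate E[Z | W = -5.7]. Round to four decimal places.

E[Z | W=x] = μ_Z + ρ(σ_Z/σ_W)(x − μ_W) for jointly normal variables.
E[Z | W=-5.7] = 3.6 + (-0.25)·(1.1/2.2)·(-5.7 − (-1.7)) = 3.6 + (-0.125)·(-4) = 4.1000.

4.1000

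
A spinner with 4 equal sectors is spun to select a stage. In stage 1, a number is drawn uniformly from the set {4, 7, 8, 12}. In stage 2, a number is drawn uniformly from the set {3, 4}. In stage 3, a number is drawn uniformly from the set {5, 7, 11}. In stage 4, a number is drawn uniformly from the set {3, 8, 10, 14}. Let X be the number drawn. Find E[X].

83/12

E[X | stage 1] = (4+7+8+12)/4 = 31/4.
E[X | stage 2] = (3+4)/2 = 7/2.
E[X | stage 3] = (5+7+11)/3 = 23/3.
E[X | stage 4] = (3+8+10+14)/4 = 35/4.
E[X] = (1/4)·(31/4) + (1/4)·(7/2) + (1/4)·(23/3) + (1/4)·(35/4) = 83/12.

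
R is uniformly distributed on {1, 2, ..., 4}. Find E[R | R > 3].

4

Given R > 3, R is equally likely to be any of {4}.
E[R | R > 3] = (4) / 1 = 4.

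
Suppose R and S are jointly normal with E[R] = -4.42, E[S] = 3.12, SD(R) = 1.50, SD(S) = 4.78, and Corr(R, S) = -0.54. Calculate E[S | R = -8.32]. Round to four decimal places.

9.8311

For a bivariate normal, E[S | R=x] = μ_S + ρ·(σ_S/σ_R)·(x − μ_R).
E[S | R=-8.32] = 3.12 + (-0.54)·(4.78/1.50)·(-8.32 − (-4.42)) = 3.12 + (-1.7208)·(-3.9) = 9.8311.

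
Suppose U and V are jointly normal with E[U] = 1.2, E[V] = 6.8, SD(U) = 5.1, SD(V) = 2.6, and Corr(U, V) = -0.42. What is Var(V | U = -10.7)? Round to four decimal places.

5.5675

Var(V | U=x) = (1 − ρ²)·σ_V².
Var(V | U=-10.7) = (2.6)²·(1 − (-0.42)²) = 6.76·0.8236 = 5.5675.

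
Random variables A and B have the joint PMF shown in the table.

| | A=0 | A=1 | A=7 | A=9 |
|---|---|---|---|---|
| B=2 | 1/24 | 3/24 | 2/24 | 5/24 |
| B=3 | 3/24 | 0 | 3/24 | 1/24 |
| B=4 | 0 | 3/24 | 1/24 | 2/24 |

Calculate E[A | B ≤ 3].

P(B ≤ 3) = 3/4.
Σ A·P over the event = 0·(1/24) + 0·(3/24) + 1·(3/24) + 7·(2/24) + 7·(3/24) + 9·(5/24) + 9·(1/24) = 23/6.
E[A | B ≤ 3] = (23/6) / (3/4) = 46/9.

46/9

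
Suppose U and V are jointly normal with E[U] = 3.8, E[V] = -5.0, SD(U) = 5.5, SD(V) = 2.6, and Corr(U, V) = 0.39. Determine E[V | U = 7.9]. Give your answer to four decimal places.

-4.2441

For a bivariate normal, E[V | U=x] = μ_V + ρ·(σ_V/σ_U)·(x − μ_U).
E[V | U=7.9] = -5.0 + (0.39)·(2.6/5.5)·(7.9 − (3.8)) = -5.0 + (0.18436)·(4.1) = -4.2441.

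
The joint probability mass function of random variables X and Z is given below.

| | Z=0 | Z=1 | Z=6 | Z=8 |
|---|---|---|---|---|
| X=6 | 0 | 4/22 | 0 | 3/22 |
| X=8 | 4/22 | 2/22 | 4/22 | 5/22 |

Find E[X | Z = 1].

20/3

P(Z = 1) = 3/11.
Σ X·P over the event = 6·(4/22) + 8·(2/22) = 20/11.
E[X | Z = 1] = (20/11) / (3/11) = 20/3.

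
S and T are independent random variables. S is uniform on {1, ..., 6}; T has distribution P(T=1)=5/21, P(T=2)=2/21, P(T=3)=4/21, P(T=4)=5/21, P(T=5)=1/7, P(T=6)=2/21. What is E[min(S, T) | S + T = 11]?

5

P(S + T = 11) = 5/126.
Summing min(S,T)·P(x,y) over outcomes with S + T = 11 gives 25/126.
E[min(S, T) | S + T = 11] = (25/126) / (5/126) = 5.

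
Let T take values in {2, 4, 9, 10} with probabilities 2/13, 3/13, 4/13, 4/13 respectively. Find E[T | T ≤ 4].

16/5

P(T ≤ 4) = 5/13.
Σ over the event: 2·2/13 + 4·3/13 = 16/13.
E[T | T ≤ 4] = (16/13) / (5/13) = 16/5.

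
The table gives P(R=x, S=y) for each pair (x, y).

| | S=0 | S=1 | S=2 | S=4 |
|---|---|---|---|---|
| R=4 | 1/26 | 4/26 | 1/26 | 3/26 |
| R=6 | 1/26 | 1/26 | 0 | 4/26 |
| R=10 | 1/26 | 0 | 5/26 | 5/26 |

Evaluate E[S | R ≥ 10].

30/11

P(R ≥ 10) = 11/26.
Σ S·P over the event = 0·(1/26) + 2·(5/26) + 4·(5/26) = 15/13.
E[S | R ≥ 10] = (15/13) / (11/26) = 30/11.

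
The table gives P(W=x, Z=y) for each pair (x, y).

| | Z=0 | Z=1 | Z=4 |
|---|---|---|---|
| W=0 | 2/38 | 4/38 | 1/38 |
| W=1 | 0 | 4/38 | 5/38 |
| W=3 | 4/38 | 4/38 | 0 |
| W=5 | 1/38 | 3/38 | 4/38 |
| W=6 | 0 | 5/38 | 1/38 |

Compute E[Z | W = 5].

P(W = 5) = 4/19.
Σ Z·P over the event = 0·(1/38) + 1·(3/38) + 4·(4/38) = 1/2.
E[Z | W = 5] = (1/2) / (4/19) = 19/8.

19/8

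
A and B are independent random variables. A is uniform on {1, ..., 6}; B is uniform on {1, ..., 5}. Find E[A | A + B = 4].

Outcomes with A + B = 4: (1,3), (2,2), (3,1), each with probability 1/30.
E[A | A + B = 4] = (1 + 2 + 3) / 3 = 2.

2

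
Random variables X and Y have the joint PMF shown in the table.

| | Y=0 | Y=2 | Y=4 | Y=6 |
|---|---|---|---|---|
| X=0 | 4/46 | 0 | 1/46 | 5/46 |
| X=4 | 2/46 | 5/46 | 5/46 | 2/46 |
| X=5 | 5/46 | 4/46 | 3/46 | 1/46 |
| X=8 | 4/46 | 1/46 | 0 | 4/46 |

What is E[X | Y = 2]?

P(Y = 2) = 5/23.
Σ X·P over the event = 4·(5/46) + 5·(4/46) + 8·(1/46) = 24/23.
E[X | Y = 2] = (24/23) / (5/23) = 24/5.

24/5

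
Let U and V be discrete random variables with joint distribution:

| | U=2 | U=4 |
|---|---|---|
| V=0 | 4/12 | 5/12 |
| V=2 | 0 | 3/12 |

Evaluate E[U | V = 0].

28/9

P(V = 0) = 3/4.
Σ U·P over the event = 2·(4/12) + 4·(5/12) = 7/3.
E[U | V = 0] = (7/3) / (3/4) = 28/9.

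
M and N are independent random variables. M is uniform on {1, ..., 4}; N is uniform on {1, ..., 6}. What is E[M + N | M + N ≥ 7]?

8

Outcomes with M + N ≥ 7: (1,6), (2,5), (2,6), (3,4), (3,5), (3,6), (4,3), (4,4), (4,5), (4,6), each with probability 1/24.
E[M + N | M + N ≥ 7] = (7 + 7 + 8 + 7 + 8 + 9 + 7 + 8 + 9 + 10) / 10 = 8.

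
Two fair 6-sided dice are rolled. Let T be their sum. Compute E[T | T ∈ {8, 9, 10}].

P(T ∈ {8, 9, 10}) = 1/3.
Σ over the event: 8·5/36 + 9·1/9 + 10·1/12 = 53/18.
E[T | T ∈ {8, 9, 10}] = (53/18) / (1/3) = 53/6.

53/6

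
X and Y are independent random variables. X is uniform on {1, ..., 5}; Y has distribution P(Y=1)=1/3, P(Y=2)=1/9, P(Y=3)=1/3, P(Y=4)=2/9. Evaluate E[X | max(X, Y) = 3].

30/13

P(max(X, Y) = 3) = 13/45.
Summing X·P(x,y) over outcomes with max(X, Y) = 3 gives 2/3.
E[X | max(X, Y) = 3] = (2/3) / (13/45) = 30/13.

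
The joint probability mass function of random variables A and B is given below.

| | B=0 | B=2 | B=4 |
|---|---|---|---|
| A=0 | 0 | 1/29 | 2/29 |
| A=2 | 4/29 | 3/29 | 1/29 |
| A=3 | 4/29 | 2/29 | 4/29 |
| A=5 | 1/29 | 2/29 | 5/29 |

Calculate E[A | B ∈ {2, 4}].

P(B ∈ {2, 4}) = 20/29.
Σ A·P over the event = 0·(1/29) + 0·(2/29) + 2·(3/29) + 2·(1/29) + 3·(2/29) + 3·(4/29) + 5·(2/29) + 5·(5/29) = 61/29.
E[A | B ∈ {2, 4}] = (61/29) / (20/29) = 61/20.

61/20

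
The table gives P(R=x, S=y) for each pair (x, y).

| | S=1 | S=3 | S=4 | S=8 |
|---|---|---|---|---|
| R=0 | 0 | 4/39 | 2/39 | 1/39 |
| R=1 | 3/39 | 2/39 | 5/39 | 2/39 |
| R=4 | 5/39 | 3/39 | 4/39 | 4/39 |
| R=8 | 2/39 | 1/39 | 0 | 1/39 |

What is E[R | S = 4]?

P(S = 4) = 11/39.
Σ R·P over the event = 0·(2/39) + 1·(5/39) + 4·(4/39) = 7/13.
E[R | S = 4] = (7/13) / (11/39) = 21/11.

21/11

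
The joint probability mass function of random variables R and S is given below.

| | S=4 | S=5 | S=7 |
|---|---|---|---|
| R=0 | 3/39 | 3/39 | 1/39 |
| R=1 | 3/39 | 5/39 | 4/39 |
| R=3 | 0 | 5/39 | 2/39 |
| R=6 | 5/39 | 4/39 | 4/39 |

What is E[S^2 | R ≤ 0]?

P(R ≤ 0) = 7/39.
Σ S^2·P over the event = 16·(3/39) + 25·(3/39) + 49·(1/39) = 172/39.
E[S^2 | R ≤ 0] = (172/39) / (7/39) = 172/7.

172/7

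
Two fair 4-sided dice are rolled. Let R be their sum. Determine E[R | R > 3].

72/13

P(R > 3) = 13/16.
Σ over the event: 4·3/16 + 5·1/4 + 6·3/16 + 7·1/8 + 8·1/16 = 9/2.
E[R | R > 3] = (9/2) / (13/16) = 72/13.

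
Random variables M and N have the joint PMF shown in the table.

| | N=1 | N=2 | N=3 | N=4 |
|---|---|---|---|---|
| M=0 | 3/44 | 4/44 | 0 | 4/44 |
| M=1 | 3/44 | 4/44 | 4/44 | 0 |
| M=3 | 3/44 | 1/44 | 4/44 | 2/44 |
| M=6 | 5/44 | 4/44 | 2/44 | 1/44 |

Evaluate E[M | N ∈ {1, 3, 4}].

P(N ∈ {1, 3, 4}) = 31/44.
Summing M·P(M=x,N=y) over the conditioning event gives 41/22.
E[M | N ∈ {1, 3, 4}] = (41/22) / (31/44) = 82/31.

82/31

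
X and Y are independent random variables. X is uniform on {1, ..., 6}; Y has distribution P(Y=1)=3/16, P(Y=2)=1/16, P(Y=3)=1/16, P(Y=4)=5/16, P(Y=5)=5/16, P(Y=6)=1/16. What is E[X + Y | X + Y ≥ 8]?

400/43

P(X + Y ≥ 8) = 43/96.
Summing (X+Y)·P(x,y) over outcomes with X + Y ≥ 8 gives 25/6.
E[X + Y | X + Y ≥ 8] = (25/6) / (43/96) = 400/43.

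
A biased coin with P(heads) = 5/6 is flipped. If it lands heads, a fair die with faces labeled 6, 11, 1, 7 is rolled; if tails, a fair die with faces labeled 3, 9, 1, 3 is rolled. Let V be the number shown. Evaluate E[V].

47/8

E[V | heads] = (6+11+1+7)/4 = 25/4.
E[V | tails] = (3+9+1+3)/4 = 4.
By the law of total expectation,
E[V] = (5/6)·(25/4) + (1/6)·(4) = 47/8.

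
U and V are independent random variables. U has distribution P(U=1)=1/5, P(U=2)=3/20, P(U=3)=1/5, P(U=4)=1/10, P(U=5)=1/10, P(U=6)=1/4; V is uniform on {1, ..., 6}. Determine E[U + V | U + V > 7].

236/25

P(U + V > 7) = 5/12.
Summing (U+V)·P(x,y) over outcomes with U + V > 7 gives 59/15.
E[U + V | U + V > 7] = (59/15) / (5/12) = 236/25.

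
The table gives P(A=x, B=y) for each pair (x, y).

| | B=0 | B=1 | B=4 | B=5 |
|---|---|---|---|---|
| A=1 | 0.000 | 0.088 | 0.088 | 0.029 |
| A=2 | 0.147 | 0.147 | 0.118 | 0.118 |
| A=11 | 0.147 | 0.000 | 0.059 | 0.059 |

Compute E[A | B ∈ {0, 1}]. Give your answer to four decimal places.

4.3346

P(B ∈ {0, 1}) = 0.529.
Σ A·P over the event = 1·(0.088) + 2·(0.147) + 2·(0.147) + 11·(0.147) = 2.293.
E[A | B ∈ {0, 1}] = (2.293) / (0.529) = 4.3346.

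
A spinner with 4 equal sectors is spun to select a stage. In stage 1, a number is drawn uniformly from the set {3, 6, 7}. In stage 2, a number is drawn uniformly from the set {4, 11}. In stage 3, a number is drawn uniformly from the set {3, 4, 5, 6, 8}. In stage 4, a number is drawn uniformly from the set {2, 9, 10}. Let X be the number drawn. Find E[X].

E[X | stage 1] = (3+6+7)/3 = 16/3.
E[X | stage 2] = (4+11)/2 = 15/2.
E[X | stage 3] = (3+4+5+6+8)/5 = 26/5.
E[X | stage 4] = (2+9+10)/3 = 7.
E[X] = (1/4)·(16/3) + (1/4)·(15/2) + (1/4)·(26/5) + (1/4)·(7) = 751/120.

751/120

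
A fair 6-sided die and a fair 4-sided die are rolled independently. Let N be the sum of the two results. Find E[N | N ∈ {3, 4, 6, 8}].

P(N ∈ {3, 4, 6, 8}) = 1/2.
Σ over the event: 3·1/12 + 4·1/8 + 6·1/6 + 8·1/8 = 11/4.
E[N | N ∈ {3, 4, 6, 8}] = (11/4) / (1/2) = 11/2.

11/2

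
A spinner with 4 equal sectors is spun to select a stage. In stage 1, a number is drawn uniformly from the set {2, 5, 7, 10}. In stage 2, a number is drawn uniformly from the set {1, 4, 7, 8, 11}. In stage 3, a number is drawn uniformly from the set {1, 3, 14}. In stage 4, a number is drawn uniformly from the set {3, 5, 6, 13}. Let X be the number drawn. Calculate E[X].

499/80

E[X | stage 1] = (2+5+7+10)/4 = 6.
E[X | stage 2] = (1+4+7+8+11)/5 = 31/5.
E[X | stage 3] = (1+3+14)/3 = 6.
E[X | stage 4] = (3+5+6+13)/4 = 27/4.
By the law of total expectation,
E[X] = (1/4)·(6) + (1/4)·(31/5) + (1/4)·(6) + (1/4)·(27/4) = 499/80.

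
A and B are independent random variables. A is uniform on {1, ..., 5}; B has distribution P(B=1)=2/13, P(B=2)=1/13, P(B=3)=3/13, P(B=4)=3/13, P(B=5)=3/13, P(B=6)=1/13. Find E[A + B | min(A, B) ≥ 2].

15/2

P(min(A, B) ≥ 2) = 44/65.
Summing (A+B)·P(x,y) over outcomes with min(A, B) ≥ 2 gives 66/13.
E[A + B | min(A, B) ≥ 2] = (66/13) / (44/65) = 15/2.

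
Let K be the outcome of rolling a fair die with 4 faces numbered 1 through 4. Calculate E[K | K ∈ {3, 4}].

P(K ∈ {3, 4}) = 1/2.
Σ over the event: 3·1/4 + 4·1/4 = 7/4.
E[K | K ∈ {3, 4}] = (7/4) / (1/2) = 7/2.

7/2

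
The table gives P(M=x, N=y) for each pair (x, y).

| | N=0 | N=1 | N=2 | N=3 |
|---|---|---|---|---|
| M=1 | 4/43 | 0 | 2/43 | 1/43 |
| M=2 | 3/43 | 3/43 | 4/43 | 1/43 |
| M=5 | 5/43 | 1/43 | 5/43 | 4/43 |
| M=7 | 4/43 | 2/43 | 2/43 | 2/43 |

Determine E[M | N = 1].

P(N = 1) = 6/43.
Σ M·P over the event = 2·(3/43) + 5·(1/43) + 7·(2/43) = 25/43.
E[M | N = 1] = (25/43) / (6/43) = 25/6.

25/6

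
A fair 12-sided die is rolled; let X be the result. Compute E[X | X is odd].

6

Given X is odd, X is equally likely to be any of {1, 3, 5, 7, 9, 11}.
E[X | X is odd] = (1 + 3 + 5 + 7 + 9 + 11) / 6 = 6.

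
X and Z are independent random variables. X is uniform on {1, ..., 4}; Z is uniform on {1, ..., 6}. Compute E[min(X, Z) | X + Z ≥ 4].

47/21

P(X + Z ≥ 4) = 7/8.
Summing min(X,Z)·P(x,y) over outcomes with X + Z ≥ 4 gives 47/24.
E[min(X, Z) | X + Z ≥ 4] = (47/24) / (7/8) = 47/21.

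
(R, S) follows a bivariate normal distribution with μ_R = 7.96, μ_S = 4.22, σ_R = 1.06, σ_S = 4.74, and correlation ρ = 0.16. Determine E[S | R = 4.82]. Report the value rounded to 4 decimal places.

1.9734

For a bivariate normal, E[S | R=x] = μ_S + ρ·(σ_S/σ_R)·(x − μ_R).
E[S | R=4.82] = 4.22 + (0.16)·(4.74/1.06)·(4.82 − (7.96)) = 4.22 + (0.71547)·(-3.14) = 1.9734.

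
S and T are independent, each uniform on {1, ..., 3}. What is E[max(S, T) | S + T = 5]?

P(S + T = 5) = 2/9.
Summing max(S,T)·P(x,y) over outcomes with S + T = 5 gives 2/3.
E[max(S, T) | S + T = 5] = (2/3) / (2/9) = 3.

3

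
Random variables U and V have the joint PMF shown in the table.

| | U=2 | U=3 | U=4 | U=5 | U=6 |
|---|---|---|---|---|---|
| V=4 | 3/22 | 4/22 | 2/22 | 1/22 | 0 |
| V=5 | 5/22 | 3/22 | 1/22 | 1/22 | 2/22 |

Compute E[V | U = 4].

P(U = 4) = 3/22.
Σ V·P over the event = 4·(2/22) + 5·(1/22) = 13/22.
E[V | U = 4] = (13/22) / (3/22) = 13/3.

13/3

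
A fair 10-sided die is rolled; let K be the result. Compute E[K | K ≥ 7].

Given K ≥ 7, K is equally likely to be any of {7, 8, 9, 10}.
E[K | K ≥ 7] = (7 + 8 + 9 + 10) / 4 = 17/2.

17/2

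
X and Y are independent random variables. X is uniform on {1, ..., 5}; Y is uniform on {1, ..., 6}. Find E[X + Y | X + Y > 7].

9

Outcomes with X + Y > 7: (2,6), (3,5), (3,6), (4,4), (4,5), (4,6), (5,3), (5,4), (5,5), (5,6), each with probability 1/30.
E[X + Y | X + Y > 7] = (8 + 8 + 9 + 8 + 9 + 10 + 8 + 9 + 10 + 11) / 10 = 9.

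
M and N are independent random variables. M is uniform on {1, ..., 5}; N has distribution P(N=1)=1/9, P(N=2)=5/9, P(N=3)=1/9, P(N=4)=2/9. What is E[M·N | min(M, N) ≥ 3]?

P(min(M, N) ≥ 3) = 1/5.
Summing MN·P(x,y) over outcomes with min(M, N) ≥ 3 gives 44/15.
E[M·N | min(M, N) ≥ 3] = (44/15) / (1/5) = 44/3.

44/3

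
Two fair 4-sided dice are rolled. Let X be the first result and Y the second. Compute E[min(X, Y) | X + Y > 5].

17/6

Outcomes with X + Y > 5: (2,4), (3,3), (3,4), (4,2), (4,3), (4,4), each with probability 1/16.
E[min(X, Y) | X + Y > 5] = (2 + 3 + 3 + 2 + 3 + 4) / 6 = 17/6.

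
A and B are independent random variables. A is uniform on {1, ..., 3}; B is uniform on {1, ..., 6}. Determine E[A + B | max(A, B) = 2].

10/3

Outcomes with max(A, B) = 2: (1,2), (2,1), (2,2), each with probability 1/18.
E[A + B | max(A, B) = 2] = (3 + 3 + 4) / 3 = 10/3.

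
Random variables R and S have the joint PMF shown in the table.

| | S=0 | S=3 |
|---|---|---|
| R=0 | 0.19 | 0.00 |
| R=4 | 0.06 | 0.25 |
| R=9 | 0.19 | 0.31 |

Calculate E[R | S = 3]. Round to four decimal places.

6.7679

P(S = 3) = 0.56.
Σ R·P over the event = 4·(0.25) + 9·(0.31) = 3.79.
E[R | S = 3] = (3.79) / (0.56) = 6.7679.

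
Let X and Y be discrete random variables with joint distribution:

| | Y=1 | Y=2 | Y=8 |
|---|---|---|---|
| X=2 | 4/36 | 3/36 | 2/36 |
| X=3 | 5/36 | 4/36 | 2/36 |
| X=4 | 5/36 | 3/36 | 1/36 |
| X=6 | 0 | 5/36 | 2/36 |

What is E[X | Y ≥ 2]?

43/11

P(Y ≥ 2) = 11/18.
Σ X·P over the event = 2·(3/36) + 2·(2/36) + 3·(4/36) + 3·(2/36) + 4·(3/36) + 4·(1/36) + 6·(5/36) + 6·(2/36) = 43/18.
E[X | Y ≥ 2] = (43/18) / (11/18) = 43/11.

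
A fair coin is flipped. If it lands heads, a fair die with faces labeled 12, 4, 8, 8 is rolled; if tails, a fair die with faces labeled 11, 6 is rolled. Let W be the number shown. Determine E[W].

E[W | heads] = (12+4+8+8)/4 = 8.
E[W | tails] = (11+6)/2 = 17/2.
By the law of total expectation,
E[W] = (1/2)·(8) + (1/2)·(17/2) = 33/4.

33/4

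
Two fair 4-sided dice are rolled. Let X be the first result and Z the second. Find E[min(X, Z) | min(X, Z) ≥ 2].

P(min(X, Z) ≥ 2) = 9/16.
Summing min(X,Z)·P(x,y) over outcomes with min(X, Z) ≥ 2 gives 23/16.
E[min(X, Z) | min(X, Z) ≥ 2] = (23/16) / (9/16) = 23/9.

23/9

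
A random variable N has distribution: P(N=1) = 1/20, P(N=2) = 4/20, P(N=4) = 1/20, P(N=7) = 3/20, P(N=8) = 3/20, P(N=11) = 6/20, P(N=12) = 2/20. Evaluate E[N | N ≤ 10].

P(N ≤ 10) = 3/5.
Σ over the event: 1·1/20 + 2·1/5 + 4·1/20 + 7·3/20 + 8·3/20 = 29/10.
E[N | N ≤ 10] = (29/10) / (3/5) = 29/6.

29/6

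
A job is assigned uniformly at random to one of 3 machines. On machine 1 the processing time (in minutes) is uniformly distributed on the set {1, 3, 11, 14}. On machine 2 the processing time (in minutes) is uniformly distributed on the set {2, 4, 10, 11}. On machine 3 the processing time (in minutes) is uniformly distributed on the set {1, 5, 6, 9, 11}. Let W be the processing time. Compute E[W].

34/5

E[W | machine 1] = (1+3+11+14)/4 = 29/4.
E[W | machine 2] = (2+4+10+11)/4 = 27/4.
E[W | machine 3] = (1+5+6+9+11)/5 = 32/5.
E[W] = (1/3)·(29/4) + (1/3)·(27/4) + (1/3)·(32/5) = 34/5.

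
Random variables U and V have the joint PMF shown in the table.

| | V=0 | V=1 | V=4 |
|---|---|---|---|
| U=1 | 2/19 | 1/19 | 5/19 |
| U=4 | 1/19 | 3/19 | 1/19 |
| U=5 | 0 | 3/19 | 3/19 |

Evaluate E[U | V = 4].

P(V = 4) = 9/19.
Σ U·P over the event = 1·(5/19) + 4·(1/19) + 5·(3/19) = 24/19.
E[U | V = 4] = (24/19) / (9/19) = 8/3.

8/3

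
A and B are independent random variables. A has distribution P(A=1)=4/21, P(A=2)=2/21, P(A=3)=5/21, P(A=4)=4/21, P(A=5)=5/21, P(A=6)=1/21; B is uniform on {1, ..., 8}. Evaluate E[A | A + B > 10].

P(A + B > 10) = 4/21.
Summing A·P(x,y) over outcomes with A + B > 10 gives 73/84.
E[A | A + B > 10] = (73/84) / (4/21) = 73/16.

73/16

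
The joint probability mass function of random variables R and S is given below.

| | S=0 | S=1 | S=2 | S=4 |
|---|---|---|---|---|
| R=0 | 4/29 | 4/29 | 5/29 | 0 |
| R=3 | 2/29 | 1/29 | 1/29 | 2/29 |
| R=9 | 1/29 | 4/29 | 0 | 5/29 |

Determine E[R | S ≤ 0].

15/7

P(S ≤ 0) = 7/29.
Σ R·P over the event = 0·(4/29) + 3·(2/29) + 9·(1/29) = 15/29.
E[R | S ≤ 0] = (15/29) / (7/29) = 15/7.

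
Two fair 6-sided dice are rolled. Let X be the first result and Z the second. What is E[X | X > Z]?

14/3

P(X > Z) = 5/12.
Summing X·P(x,y) over outcomes with X > Z gives 35/18.
E[X | X > Z] = (35/18) / (5/12) = 14/3.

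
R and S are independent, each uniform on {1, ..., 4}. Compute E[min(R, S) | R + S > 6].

Outcomes with R + S > 6: (3,4), (4,3), (4,4), each with probability 1/16.
E[min(R, S) | R + S > 6] = (3 + 3 + 4) / 3 = 10/3.

10/3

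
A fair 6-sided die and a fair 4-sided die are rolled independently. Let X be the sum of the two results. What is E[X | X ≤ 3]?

P(X ≤ 3) = 1/8.
Σ over the event: 2·1/24 + 3·1/12 = 1/3.
E[X | X ≤ 3] = (1/3) / (1/8) = 8/3.

8/3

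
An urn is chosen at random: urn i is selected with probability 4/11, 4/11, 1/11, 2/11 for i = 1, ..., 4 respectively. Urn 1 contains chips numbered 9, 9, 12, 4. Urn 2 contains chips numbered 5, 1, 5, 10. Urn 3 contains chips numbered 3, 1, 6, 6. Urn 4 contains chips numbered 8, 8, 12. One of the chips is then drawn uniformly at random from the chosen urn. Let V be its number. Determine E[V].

233/33

E[V | urn 1] = (9+9+12+4)/4 = 17/2.
E[V | urn 2] = (5+1+5+10)/4 = 21/4.
E[V | urn 3] = (3+1+6+6)/4 = 4.
E[V | urn 4] = (8+8+12)/3 = 28/3.
E[V] = (4/11)·(17/2) + (4/11)·(21/4) + (1/11)·(4) + (2/11)·(28/3) = 233/33.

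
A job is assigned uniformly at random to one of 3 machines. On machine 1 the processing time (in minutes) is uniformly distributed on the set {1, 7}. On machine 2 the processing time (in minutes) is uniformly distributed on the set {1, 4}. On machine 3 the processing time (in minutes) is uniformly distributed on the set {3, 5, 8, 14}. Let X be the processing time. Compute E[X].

14/3

E[X | machine 1] = (1+7)/2 = 4.
E[X | machine 2] = (1+4)/2 = 5/2.
E[X | machine 3] = (3+5+8+14)/4 = 15/2.
By the law of total expectation,
E[X] = (1/3)·(4) + (1/3)·(5/2) + (1/3)·(15/2) = 14/3.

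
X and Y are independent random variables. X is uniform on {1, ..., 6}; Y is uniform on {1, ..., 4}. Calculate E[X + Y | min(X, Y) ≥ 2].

P(min(X, Y) ≥ 2) = 5/8.
Summing (X+Y)·P(x,y) over outcomes with min(X, Y) ≥ 2 gives 35/8.
E[X + Y | min(X, Y) ≥ 2] = (35/8) / (5/8) = 7.

7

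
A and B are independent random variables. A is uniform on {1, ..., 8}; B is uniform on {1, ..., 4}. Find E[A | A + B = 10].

Outcomes with A + B = 10: (6,4), (7,3), (8,2), each with probability 1/32.
E[A | A + B = 10] = (6 + 7 + 8) / 3 = 7.

7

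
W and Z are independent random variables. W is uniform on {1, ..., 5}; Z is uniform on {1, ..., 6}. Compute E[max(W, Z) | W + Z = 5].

Outcomes with W + Z = 5: (1,4), (2,3), (3,2), (4,1), each with probability 1/30.
E[max(W, Z) | W + Z = 5] = (4 + 3 + 3 + 4) / 4 = 7/2.

7/2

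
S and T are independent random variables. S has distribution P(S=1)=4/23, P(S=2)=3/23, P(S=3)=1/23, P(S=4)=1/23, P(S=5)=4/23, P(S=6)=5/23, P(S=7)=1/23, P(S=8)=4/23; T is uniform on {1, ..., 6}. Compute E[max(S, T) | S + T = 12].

69/10

P(S + T = 12) = 5/69.
Summing max(S,T)·P(x,y) over outcomes with S + T = 12 gives 1/2.
E[max(S, T) | S + T = 12] = (1/2) / (5/69) = 69/10.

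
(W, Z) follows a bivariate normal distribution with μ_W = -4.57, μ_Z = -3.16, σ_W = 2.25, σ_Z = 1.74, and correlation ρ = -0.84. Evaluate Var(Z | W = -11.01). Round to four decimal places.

For a bivariate normal, Var(Z | W=x) = σ_Z²(1 − ρ²).
Var(Z | W=-11.01) = (1.74)²·(1 − (-0.84)²) = 3.0276·0.2944 = 0.8913.

0.8913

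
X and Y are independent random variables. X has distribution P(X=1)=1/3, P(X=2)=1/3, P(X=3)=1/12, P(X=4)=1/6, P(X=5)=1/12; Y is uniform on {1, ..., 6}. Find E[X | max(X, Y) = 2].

5/3

P(max(X, Y) = 2) = 1/6.
Summing X·P(x,y) over outcomes with max(X, Y) = 2 gives 5/18.
E[X | max(X, Y) = 2] = (5/18) / (1/6) = 5/3.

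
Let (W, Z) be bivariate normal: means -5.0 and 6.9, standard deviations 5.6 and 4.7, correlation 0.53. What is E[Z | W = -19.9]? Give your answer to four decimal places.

0.2722

For a bivariate normal, E[Z | W=x] = μ_Z + ρ·(σ_Z/σ_W)·(x − μ_W).
E[Z | W=-19.9] = 6.9 + (0.53)·(4.7/5.6)·(-19.9 − (-5.0)) = 6.9 + (0.44482)·(-14.9) = 0.2722.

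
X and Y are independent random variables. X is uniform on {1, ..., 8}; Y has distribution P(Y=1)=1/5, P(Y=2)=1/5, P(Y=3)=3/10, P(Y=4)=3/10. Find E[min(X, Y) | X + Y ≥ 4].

181/74

P(X + Y ≥ 4) = 37/40.
Summing min(X,Y)·P(x,y) over outcomes with X + Y ≥ 4 gives 181/80.
E[min(X, Y) | X + Y ≥ 4] = (181/80) / (37/40) = 181/74.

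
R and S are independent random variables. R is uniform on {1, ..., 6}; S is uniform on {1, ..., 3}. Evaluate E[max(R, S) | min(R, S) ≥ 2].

Outcomes with min(R, S) ≥ 2: (2,2), (2,3), (3,2), (3,3), (4,2), (4,3), (5,2), (5,3), (6,2), (6,3), each with probability 1/18.
E[max(R, S) | min(R, S) ≥ 2] = (2 + 3 + 3 + 3 + 4 + 4 + 5 + 5 + 6 + 6) / 10 = 41/10.

41/10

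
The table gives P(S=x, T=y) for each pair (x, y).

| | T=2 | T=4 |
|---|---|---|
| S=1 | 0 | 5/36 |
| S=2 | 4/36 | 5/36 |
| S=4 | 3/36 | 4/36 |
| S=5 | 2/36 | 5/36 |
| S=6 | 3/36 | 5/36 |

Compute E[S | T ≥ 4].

P(T ≥ 4) = 2/3.
Σ S·P over the event = 1·(5/36) + 2·(5/36) + 4·(4/36) + 5·(5/36) + 6·(5/36) = 43/18.
E[S | T ≥ 4] = (43/18) / (2/3) = 43/12.

43/12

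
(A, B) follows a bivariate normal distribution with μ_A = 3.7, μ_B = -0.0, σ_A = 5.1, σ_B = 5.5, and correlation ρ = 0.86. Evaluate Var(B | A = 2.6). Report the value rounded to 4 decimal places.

Var(B | A=x) = (1 − ρ²)·σ_B².
Var(B | A=2.6) = (5.5)²·(1 − (0.86)²) = 30.25·0.2604 = 7.8771.

7.8771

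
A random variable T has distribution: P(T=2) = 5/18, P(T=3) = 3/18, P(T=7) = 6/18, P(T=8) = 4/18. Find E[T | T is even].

14/3

P(T is even) = 1/2.
Σ over the event: 2·5/18 + 8·2/9 = 7/3.
E[T | T is even] = (7/3) / (1/2) = 14/3.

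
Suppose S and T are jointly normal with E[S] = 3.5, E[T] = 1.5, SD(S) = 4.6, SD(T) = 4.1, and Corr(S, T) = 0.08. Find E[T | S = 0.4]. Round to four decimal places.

1.2790

For a bivariate normal, E[T | S=x] = μ_T + ρ·(σ_T/σ_S)·(x − μ_S).
E[T | S=0.4] = 1.5 + (0.08)·(4.1/4.6)·(0.4 − (3.5)) = 1.5 + (0.071304)·(-3.1) = 1.2790.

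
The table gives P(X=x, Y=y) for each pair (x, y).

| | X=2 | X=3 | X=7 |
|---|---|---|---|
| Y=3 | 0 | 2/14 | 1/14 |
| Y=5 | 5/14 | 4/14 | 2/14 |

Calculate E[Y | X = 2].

P(X = 2) = 5/14.
Σ Y·P over the event = 5·(5/14) = 25/14.
E[Y | X = 2] = (25/14) / (5/14) = 5.

5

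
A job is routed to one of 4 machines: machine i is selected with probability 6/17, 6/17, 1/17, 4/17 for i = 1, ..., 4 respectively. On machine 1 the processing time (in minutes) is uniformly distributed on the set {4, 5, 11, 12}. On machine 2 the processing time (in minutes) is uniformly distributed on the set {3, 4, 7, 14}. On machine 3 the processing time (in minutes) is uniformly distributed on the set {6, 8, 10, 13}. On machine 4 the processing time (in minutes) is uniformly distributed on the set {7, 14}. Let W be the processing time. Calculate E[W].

565/68

E[W | machine 1] = (4+5+11+12)/4 = 8.
E[W | machine 2] = (3+4+7+14)/4 = 7.
E[W | machine 3] = (6+8+10+13)/4 = 37/4.
E[W | machine 4] = (7+14)/2 = 21/2.
E[W] = (6/17)·(8) + (6/17)·(7) + (1/17)·(37/4) + (4/17)·(21/2) = 565/68.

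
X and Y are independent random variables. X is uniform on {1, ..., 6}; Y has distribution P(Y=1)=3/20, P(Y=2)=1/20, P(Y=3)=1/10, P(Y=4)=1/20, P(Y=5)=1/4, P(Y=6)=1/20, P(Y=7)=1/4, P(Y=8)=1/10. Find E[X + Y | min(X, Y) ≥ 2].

P(min(X, Y) ≥ 2) = 17/24.
Summing (X+Y)·P(x,y) over outcomes with min(X, Y) ≥ 2 gives 27/4.
E[X + Y | min(X, Y) ≥ 2] = (27/4) / (17/24) = 162/17.

162/17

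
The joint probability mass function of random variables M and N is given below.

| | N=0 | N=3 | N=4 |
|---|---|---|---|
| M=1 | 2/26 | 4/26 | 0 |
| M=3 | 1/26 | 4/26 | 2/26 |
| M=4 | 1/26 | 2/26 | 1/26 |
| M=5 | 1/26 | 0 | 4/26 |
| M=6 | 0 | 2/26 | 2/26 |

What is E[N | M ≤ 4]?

P(M ≤ 4) = 17/26.
Summing N·P(M=x,N=y) over the conditioning event gives 21/13.
E[N | M ≤ 4] = (21/13) / (17/26) = 42/17.

42/17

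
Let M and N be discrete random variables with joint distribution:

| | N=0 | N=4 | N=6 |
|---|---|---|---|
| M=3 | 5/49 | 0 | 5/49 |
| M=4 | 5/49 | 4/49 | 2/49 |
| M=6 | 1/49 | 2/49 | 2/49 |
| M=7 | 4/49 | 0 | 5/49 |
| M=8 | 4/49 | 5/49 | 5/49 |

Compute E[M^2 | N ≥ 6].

714/19

P(N ≥ 6) = 19/49.
Σ M^2·P over the event = 9·(5/49) + 16·(2/49) + 36·(2/49) + 49·(5/49) + 64·(5/49) = 102/7.
E[M^2 | N ≥ 6] = (102/7) / (19/49) = 714/19.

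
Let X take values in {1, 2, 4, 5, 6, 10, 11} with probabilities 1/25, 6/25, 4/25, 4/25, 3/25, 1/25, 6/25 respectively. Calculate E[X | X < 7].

P(X < 7) = 18/25.
Σ over the event: 1·1/25 + 2·6/25 + 4·4/25 + 5·4/25 + 6·3/25 = 67/25.
E[X | X < 7] = (67/25) / (18/25) = 67/18.

67/18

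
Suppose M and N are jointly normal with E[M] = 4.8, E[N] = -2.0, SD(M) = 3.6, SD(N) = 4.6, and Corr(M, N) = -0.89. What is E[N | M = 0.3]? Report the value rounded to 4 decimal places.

3.1175

The regression of N on M has slope ρ·σ_N/σ_M and passes through (μ_M, μ_N).
E[N | M=0.3] = -2.0 + (-0.89)·(4.6/3.6)·(0.3 − (4.8)) = -2.0 + (-1.13722)·(-4.5) = 3.1175.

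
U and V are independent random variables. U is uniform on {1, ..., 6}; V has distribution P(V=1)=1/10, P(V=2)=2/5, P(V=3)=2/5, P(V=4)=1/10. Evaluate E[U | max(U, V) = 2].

14/9

P(max(U, V) = 2) = 3/20.
Summing U·P(x,y) over outcomes with max(U, V) = 2 gives 7/30.
E[U | max(U, V) = 2] = (7/30) / (3/20) = 14/9.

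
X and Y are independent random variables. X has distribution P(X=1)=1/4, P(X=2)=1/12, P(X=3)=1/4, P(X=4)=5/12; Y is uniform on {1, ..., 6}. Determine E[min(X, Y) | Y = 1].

1

P(Y = 1) = 1/6.
Summing min(X,Y)·P(x,y) over outcomes with Y = 1 gives 1/6.
E[min(X, Y) | Y = 1] = (1/6) / (1/6) = 1.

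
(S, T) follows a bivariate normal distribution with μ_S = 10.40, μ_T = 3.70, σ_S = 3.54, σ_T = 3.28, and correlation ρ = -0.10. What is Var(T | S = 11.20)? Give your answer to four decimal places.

10.6508

For a bivariate normal, Var(T | S=x) = σ_T²(1 − ρ²).
Var(T | S=11.20) = (3.28)²·(1 − (-0.10)²) = 10.7584·0.99 = 10.6508.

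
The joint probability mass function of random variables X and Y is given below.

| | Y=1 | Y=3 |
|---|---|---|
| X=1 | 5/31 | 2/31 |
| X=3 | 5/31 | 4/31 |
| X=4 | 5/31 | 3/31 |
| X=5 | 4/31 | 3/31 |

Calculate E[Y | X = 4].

7/4

P(X = 4) = 8/31.
Σ Y·P over the event = 1·(5/31) + 3·(3/31) = 14/31.
E[Y | X = 4] = (14/31) / (8/31) = 7/4.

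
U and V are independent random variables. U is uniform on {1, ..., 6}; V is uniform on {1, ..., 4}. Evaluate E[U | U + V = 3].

Outcomes with U + V = 3: (1,2), (2,1), each with probability 1/24.
E[U | U + V = 3] = (1 + 2) / 2 = 3/2.

3/2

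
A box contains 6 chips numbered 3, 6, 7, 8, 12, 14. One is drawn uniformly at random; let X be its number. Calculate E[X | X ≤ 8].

P(X ≤ 8) = 2/3.
Σ over the event: 3·1/6 + 6·1/6 + 7·1/6 + 8·1/6 = 4.
E[X | X ≤ 8] = (4) / (2/3) = 6.

6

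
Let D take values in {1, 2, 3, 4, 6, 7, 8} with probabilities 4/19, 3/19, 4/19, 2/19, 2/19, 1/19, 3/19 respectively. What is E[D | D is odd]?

23/9

P(D is odd) = 9/19.
Σ over the event: 1·4/19 + 3·4/19 + 7·1/19 = 23/19.
E[D | D is odd] = (23/19) / (9/19) = 23/9.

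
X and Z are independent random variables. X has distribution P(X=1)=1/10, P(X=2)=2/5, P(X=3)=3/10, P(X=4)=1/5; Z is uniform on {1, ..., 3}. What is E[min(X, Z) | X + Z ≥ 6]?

P(X + Z ≥ 6) = 7/30.
Summing min(X,Z)·P(x,y) over outcomes with X + Z ≥ 6 gives 19/30.
E[min(X, Z) | X + Z ≥ 6] = (19/30) / (7/30) = 19/7.

19/7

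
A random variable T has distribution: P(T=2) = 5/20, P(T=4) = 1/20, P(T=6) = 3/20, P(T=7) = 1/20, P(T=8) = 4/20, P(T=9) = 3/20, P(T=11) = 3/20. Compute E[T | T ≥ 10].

P(T ≥ 10) = 3/20.
Σ over the event: 11·3/20 = 33/20.
E[T | T ≥ 10] = (33/20) / (3/20) = 11.

11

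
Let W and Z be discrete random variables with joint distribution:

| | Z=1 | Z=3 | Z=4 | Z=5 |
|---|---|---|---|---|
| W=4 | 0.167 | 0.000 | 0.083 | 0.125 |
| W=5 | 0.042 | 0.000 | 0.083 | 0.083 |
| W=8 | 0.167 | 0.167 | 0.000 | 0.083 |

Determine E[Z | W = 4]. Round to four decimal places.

P(W = 4) = 0.375.
Σ Z·P over the event = 1·(0.167) + 4·(0.083) + 5·(0.125) = 1.124.
E[Z | W = 4] = (1.124) / (0.375) = 2.9973.

2.9973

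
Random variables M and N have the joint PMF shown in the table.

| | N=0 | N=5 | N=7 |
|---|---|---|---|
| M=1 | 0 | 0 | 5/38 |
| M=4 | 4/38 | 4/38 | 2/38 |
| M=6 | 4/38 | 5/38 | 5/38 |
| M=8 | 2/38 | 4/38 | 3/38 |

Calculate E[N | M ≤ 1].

7

P(M ≤ 1) = 5/38.
Σ N·P over the event = 7·(5/38) = 35/38.
E[N | M ≤ 1] = (35/38) / (5/38) = 7.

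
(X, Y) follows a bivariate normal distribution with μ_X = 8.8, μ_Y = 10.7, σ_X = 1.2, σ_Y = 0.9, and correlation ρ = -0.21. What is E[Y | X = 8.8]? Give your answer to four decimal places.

10.7000

E[Y | X=x] = μ_Y + ρ(σ_Y/σ_X)(x − μ_X) for jointly normal variables.
E[Y | X=8.8] = 10.7 + (-0.21)·(0.9/1.2)·(8.8 − (8.8)) = 10.7 + (-0.1575)·(0) = 10.7000.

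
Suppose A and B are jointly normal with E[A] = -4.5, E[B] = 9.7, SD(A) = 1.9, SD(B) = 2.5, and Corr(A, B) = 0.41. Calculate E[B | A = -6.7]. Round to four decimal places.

8.5132

The regression of B on A has slope ρ·σ_B/σ_A and passes through (μ_A, μ_B).
E[B | A=-6.7] = 9.7 + (0.41)·(2.5/1.9)·(-6.7 − (-4.5)) = 9.7 + (0.53947)·(-2.2) = 8.5132.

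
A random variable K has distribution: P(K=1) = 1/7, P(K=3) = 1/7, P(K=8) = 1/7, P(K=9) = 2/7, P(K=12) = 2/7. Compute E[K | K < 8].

P(K < 8) = 2/7.
Σ over the event: 1·1/7 + 3·1/7 = 4/7.
E[K | K < 8] = (4/7) / (2/7) = 2.

2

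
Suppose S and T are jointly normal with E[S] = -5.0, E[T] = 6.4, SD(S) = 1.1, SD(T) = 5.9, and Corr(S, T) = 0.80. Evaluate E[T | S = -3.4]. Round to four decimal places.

E[T | S=x] = μ_T + ρ(σ_T/σ_S)(x − μ_S) for jointly normal variables.
E[T | S=-3.4] = 6.4 + (0.80)·(5.9/1.1)·(-3.4 − (-5.0)) = 6.4 + (4.29091)·(1.6) = 13.2655.

13.2655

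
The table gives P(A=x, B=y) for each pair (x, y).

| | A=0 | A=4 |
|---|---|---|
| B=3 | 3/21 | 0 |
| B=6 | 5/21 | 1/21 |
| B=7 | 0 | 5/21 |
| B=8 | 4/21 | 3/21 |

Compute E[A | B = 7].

4

P(B = 7) = 5/21.
Summing A·P(A=x,B=y) over the conditioning event gives 20/21.
E[A | B = 7] = (20/21) / (5/21) = 4.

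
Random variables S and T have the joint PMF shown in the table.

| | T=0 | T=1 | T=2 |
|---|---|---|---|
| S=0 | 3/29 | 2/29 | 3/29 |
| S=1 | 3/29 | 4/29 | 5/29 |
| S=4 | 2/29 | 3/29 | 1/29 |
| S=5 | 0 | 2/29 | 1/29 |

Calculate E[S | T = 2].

P(T = 2) = 10/29.
Σ S·P over the event = 0·(3/29) + 1·(5/29) + 4·(1/29) + 5·(1/29) = 14/29.
E[S | T = 2] = (14/29) / (10/29) = 7/5.

7/5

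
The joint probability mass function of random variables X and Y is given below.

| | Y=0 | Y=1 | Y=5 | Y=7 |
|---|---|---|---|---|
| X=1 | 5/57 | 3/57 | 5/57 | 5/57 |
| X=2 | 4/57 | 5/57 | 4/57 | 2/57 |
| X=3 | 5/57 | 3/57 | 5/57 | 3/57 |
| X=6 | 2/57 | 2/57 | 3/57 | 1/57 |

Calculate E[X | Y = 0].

P(Y = 0) = 16/57.
Σ X·P over the event = 1·(5/57) + 2·(4/57) + 3·(5/57) + 6·(2/57) = 40/57.
E[X | Y = 0] = (40/57) / (16/57) = 5/2.

5/2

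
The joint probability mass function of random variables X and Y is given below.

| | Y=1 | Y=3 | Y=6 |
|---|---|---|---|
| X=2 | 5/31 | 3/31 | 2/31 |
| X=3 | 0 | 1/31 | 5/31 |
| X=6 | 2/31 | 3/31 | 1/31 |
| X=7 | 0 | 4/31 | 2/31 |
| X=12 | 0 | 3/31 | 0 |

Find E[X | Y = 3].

P(Y = 3) = 14/31.
Σ X·P over the event = 2·(3/31) + 3·(1/31) + 6·(3/31) + 7·(4/31) + 12·(3/31) = 91/31.
E[X | Y = 3] = (91/31) / (14/31) = 13/2.

13/2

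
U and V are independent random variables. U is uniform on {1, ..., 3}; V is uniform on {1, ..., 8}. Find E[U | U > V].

8/3

Outcomes with U > V: (2,1), (3,1), (3,2), each with probability 1/24.
E[U | U > V] = (2 + 3 + 3) / 3 = 8/3.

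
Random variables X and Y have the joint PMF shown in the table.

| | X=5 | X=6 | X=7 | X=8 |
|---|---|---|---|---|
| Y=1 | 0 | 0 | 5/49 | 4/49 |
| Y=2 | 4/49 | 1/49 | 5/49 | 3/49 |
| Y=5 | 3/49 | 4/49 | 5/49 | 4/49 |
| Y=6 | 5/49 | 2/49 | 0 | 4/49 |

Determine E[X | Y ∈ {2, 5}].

P(Y ∈ {2, 5}) = 29/49.
Summing X·P(X=x,Y=y) over the conditioning event gives 191/49.
E[X | Y ∈ {2, 5}] = (191/49) / (29/49) = 191/29.

191/29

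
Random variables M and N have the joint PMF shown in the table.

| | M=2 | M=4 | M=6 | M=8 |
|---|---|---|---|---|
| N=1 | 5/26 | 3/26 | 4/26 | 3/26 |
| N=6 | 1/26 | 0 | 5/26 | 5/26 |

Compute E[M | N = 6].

P(N = 6) = 11/26.
Σ M·P over the event = 2·(1/26) + 6·(5/26) + 8·(5/26) = 36/13.
E[M | N = 6] = (36/13) / (11/26) = 72/11.

72/11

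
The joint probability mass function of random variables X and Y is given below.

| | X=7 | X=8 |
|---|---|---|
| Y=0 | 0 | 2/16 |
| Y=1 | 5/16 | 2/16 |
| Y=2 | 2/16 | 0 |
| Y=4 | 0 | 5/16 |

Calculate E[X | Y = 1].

P(Y = 1) = 7/16.
Summing X·P(X=x,Y=y) over the conditioning event gives 51/16.
E[X | Y = 1] = (51/16) / (7/16) = 51/7.

51/7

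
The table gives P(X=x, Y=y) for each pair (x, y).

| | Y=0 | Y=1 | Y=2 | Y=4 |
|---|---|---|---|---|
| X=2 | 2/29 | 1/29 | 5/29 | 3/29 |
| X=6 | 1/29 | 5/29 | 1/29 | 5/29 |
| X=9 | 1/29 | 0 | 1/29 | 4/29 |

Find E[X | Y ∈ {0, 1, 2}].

P(Y ∈ {0, 1, 2}) = 17/29.
Σ X·P over the event = 2·(2/29) + 2·(1/29) + 2·(5/29) + 6·(1/29) + 6·(5/29) + 6·(1/29) + 9·(1/29) + 9·(1/29) = 76/29.
E[X | Y ∈ {0, 1, 2}] = (76/29) / (17/29) = 76/17.

76/17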